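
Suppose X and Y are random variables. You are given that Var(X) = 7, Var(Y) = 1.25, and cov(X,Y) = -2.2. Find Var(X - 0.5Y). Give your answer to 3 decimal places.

Var(X - 0.5Y) = (1)²·Var(X) + (-0.5)²·Var(Y) + 2·(1)·(-0.5)·cov(X,Y)
= 1·7 + 0.25·1.25 + -1·-2.2 = 9.5125

9.513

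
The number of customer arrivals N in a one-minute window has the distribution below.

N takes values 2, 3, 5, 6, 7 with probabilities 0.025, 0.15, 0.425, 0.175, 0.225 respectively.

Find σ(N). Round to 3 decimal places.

E[N] = (2)(0.025) + (3)(0.15) + (5)(0.425) + (6)(0.175) + (7)(0.225) = 5.25
E[N²] = (2)²(0.025) + (3)²(0.15) + (5)²(0.425) + (6)²(0.175) + (7)²(0.225) = 29.4
Var(N) = E[N²] − (E[N])² = 29.4 − (5.25)² = 1.8375
σ(N) = √1.8375 ≈ 1.356

1.356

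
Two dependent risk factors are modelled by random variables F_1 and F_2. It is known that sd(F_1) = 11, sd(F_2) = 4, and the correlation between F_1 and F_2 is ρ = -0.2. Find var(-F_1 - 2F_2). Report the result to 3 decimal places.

149.800

var(F_1) = (11)² = 121;  var(F_2) = (4)² = 16
Cov(F_1,F_2) = ρ·sd(F_1)·sd(F_2) = -0.2·11·4 = -8.8
var(-F_1 - 2F_2) = (-1)²·var(F_1) + (-2)²·var(F_2) + 2·(-1)·(-2)·Cov(F_1,F_2)
= 1·121 + 4·16 + 4·-8.8 = 149.8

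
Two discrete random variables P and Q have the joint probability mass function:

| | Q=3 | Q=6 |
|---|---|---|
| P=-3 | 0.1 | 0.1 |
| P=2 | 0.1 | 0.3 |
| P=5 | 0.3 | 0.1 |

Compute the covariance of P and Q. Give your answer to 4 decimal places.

-0.9000

E[P] = 2.2,  E[Q] = 4.5
E[PQ] = 9
Cov(P,Q) = E[PQ] − E[P]E[Q] = 9 − (2.2)(4.5) = -0.9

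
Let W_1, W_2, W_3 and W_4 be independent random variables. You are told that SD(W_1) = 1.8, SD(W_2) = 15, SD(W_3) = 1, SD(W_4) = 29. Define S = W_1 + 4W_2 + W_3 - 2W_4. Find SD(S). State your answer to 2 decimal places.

var(W_1) = 3.24, var(W_2) = 225, var(W_3) = 1, var(W_4) = 841
By independence, var(S) = (1)²var(W_1) + (4)²var(W_2) + (1)²var(W_3) + (-2)²var(W_4)
= (1)²·3.24 + (4)²·225 + (1)²·1 + (-2)²·841 = 6968.24
SD(S) = √6968.24 ≈ 83.48

83.48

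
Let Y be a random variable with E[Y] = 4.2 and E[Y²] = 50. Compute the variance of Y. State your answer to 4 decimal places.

Var(Y) = 50 − (4.2)² = 32.36

32.3600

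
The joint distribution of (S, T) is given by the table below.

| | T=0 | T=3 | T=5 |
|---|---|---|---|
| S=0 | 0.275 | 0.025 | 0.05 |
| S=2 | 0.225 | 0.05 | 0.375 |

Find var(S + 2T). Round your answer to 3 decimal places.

28.000

E[S] = 1.3,  E[T] = 2.35,  E[ST] = 4.05
var(S) = 2.6 − (1.3)² = 0.91;  var(T) = 11.3 − (2.35)² = 5.7775
cov(S,T) = 4.05 − (1.3)(2.35) = 0.995
var(S + 2T) = (1)²·0.91 + (2)²·5.7775 + 2·(1)·(2)·0.995 = 28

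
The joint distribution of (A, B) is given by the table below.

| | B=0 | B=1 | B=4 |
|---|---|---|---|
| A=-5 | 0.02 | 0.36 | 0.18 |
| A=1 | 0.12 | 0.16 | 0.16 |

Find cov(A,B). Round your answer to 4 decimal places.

-0.1632

E[A] = -2.36,  E[B] = 1.88
E[AB] = -4.6
cov(A,B) = E[AB] − E[A]E[B] = -4.6 − (-2.36)(1.88) = -0.1632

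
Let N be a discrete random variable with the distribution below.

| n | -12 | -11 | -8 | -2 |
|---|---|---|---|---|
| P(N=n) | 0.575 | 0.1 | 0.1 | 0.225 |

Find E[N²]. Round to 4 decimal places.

E[N²] = (-12)²(0.575) + (-11)²(0.1) + (-8)²(0.1) + (-2)²(0.225) = 102.2

102.2000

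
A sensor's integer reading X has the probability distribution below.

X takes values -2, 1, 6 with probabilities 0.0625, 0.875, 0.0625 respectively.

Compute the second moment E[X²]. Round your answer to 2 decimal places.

E[X²] = (-2)²(0.0625) + (1)²(0.875) + (6)²(0.0625) = 3.375

3.38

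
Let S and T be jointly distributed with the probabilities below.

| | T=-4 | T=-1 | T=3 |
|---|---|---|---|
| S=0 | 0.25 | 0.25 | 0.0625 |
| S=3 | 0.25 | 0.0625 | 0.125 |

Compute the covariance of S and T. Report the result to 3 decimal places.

E[S] = 1.3125,  E[T] = -1.75
E[ST] = -2.0625
Cov(S,T) = E[ST] − E[S]E[T] = -2.0625 − (1.3125)(-1.75) = 0.234375

0.234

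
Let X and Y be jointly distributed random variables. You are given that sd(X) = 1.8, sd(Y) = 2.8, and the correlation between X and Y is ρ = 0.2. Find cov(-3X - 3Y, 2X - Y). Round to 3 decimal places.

Var(X) = (1.8)² = 3.24;  Var(Y) = (2.8)² = 7.84
cov(X,Y) = ρ·sd(X)·sd(Y) = 0.2·1.8·2.8 = 1.008
cov(-3X - 3Y, 2X - Y) = (-3)(2)Var(X) + (-3)(-1)Var(Y) + [(-3)(-1) + (-3)(2)]cov(X,Y)
= -6·3.24 + 3·7.84 + -3·1.008 = 1.056

1.056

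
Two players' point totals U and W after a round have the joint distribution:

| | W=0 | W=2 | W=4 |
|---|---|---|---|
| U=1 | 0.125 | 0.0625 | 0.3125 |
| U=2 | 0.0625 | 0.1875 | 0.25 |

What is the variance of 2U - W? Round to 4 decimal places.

3.4375

E[U] = 1.5,  E[W] = 2.75,  E[UW] = 4.125
V(U) = 2.5 − (1.5)² = 0.25;  V(W) = 10 − (2.75)² = 2.4375
cov(U,W) = 4.125 − (1.5)(2.75) = 0
V(2U - W) = (2)²·0.25 + (-1)²·2.4375 + 2·(2)·(-1)·0 = 3.4375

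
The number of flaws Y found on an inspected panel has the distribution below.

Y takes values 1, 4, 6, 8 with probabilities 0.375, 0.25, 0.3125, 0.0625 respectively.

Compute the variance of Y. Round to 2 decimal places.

E[Y] = (1)(0.375) + (4)(0.25) + (6)(0.3125) + (8)(0.0625) = 3.75
E[Y²] = (1)²(0.375) + (4)²(0.25) + (6)²(0.3125) + (8)²(0.0625) = 19.625
Var(Y) = E[Y²] − (E[Y])² = 19.625 − (3.75)² = 5.5625

5.56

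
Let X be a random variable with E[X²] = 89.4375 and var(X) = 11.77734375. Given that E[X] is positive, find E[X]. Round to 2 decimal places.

(E[X])² = E[X²] − var(X) = 89.4375 − 11.77734375 = 77.66015625
E[X] = √77.66015625 = 8.8125

8.81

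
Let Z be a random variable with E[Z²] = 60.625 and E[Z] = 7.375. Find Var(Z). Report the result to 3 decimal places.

Var(Z) = 60.625 − (7.375)² = 6.234375

6.234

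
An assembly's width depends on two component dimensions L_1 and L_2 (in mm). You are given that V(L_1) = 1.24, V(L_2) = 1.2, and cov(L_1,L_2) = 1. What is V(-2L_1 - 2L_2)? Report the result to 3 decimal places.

17.760

V(-2L_1 - 2L_2) = (-2)²·V(L_1) + (-2)²·V(L_2) + 2·(-2)·(-2)·cov(L_1,L_2)
= 4·1.24 + 4·1.2 + 8·1 = 17.76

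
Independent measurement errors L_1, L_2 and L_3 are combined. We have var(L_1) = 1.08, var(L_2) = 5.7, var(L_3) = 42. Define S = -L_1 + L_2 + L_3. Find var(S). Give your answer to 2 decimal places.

48.78

By independence, var(S) = (-1)²var(L_1) + (1)²var(L_2) + (1)²var(L_3)
= (-1)²·1.08 + (1)²·5.7 + (1)²·42 = 48.78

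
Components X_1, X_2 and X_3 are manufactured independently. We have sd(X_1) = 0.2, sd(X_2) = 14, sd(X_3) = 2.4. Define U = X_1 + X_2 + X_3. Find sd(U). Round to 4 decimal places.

Var(X_1) = 0.04, Var(X_2) = 196, Var(X_3) = 5.76
By independence, Var(U) = (1)²Var(X_1) + (1)²Var(X_2) + (1)²Var(X_3)
= (1)²·0.04 + (1)²·196 + (1)²·5.76 = 201.8
sd(U) = √201.8 ≈ 14.2056

14.2056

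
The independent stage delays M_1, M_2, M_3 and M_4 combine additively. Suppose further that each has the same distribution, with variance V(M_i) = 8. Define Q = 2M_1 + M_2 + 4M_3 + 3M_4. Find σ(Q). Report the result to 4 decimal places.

15.4919

By independence, V(Q) = (2)²V(M_1) + (1)²V(M_2) + (4)²V(M_3) + (3)²V(M_4)
= (2)²·8 + (1)²·8 + (4)²·8 + (3)²·8 = 240
σ(Q) = √240 ≈ 15.4919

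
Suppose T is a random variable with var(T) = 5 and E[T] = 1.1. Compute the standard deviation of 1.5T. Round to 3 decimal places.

3.354

var(1.5T) = (1.5)²·5 = 11.25
SD(1.5T) = √11.25 ≈ 3.354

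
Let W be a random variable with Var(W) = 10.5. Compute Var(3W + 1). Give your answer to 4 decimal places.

94.5000

Var(3W + 1) = (3)²·Var(W) = 9·10.5 = 94.5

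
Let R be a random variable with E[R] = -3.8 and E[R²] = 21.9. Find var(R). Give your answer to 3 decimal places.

var(R) = 21.9 − (-3.8)² = 7.46

7.460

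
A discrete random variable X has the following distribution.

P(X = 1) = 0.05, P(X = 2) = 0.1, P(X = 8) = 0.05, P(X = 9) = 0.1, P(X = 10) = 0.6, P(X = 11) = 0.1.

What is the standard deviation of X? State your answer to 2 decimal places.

E[X] = (1)(0.05) + (2)(0.1) + (8)(0.05) + (9)(0.1) + (10)(0.6) + (11)(0.1) = 8.65
E[X²] = (1)²(0.05) + (2)²(0.1) + (8)²(0.05) + (9)²(0.1) + (10)²(0.6) + (11)²(0.1) = 83.85
V(X) = E[X²] − (E[X])² = 83.85 − (8.65)² = 9.0275
SD(X) = √9.0275 ≈ 3.00

3.00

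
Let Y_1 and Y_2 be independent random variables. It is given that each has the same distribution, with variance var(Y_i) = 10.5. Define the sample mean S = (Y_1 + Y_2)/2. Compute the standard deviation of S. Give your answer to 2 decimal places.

2.29

By independence, var(S) = (0.5)²var(Y_1) + (0.5)²var(Y_2)
= (0.5)²·10.5 + (0.5)²·10.5 = 5.25
σ(S) = √5.25 ≈ 2.29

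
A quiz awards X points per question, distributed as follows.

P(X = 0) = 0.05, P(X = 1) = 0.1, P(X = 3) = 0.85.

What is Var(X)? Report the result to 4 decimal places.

0.7275

E[X] = (0)(0.05) + (1)(0.1) + (3)(0.85) = 2.65
E[X²] = (0)²(0.05) + (1)²(0.1) + (3)²(0.85) = 7.75
Var(X) = E[X²] − (E[X])² = 7.75 − (2.65)² = 0.7275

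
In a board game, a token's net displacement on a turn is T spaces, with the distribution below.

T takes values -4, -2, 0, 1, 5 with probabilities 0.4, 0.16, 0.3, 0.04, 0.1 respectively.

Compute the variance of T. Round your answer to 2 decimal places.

E[T] = (-4)(0.4) + (-2)(0.16) + (0)(0.3) + (1)(0.04) + (5)(0.1) = -1.38
E[T²] = (-4)²(0.4) + (-2)²(0.16) + (0)²(0.3) + (1)²(0.04) + (5)²(0.1) = 9.58
var(T) = E[T²] − (E[T])² = 9.58 − (-1.38)² = 7.6756

7.68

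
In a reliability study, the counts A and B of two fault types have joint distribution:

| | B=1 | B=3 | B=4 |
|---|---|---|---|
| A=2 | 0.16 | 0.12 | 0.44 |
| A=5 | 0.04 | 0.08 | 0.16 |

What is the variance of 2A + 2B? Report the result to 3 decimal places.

E[A] = 2.84,  E[B] = 3.2,  E[AB] = 9.16
Var(A) = 9.88 − (2.84)² = 1.8144;  Var(B) = 11.6 − (3.2)² = 1.36
Cov(A,B) = 9.16 − (2.84)(3.2) = 0.072
Var(2A + 2B) = (2)²·1.8144 + (2)²·1.36 + 2·(2)·(2)·0.072 = 13.2736

13.274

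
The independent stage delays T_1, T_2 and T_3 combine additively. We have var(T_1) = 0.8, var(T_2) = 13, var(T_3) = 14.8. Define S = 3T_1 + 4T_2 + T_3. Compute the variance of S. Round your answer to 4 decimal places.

By independence, var(S) = (3)²var(T_1) + (4)²var(T_2) + (1)²var(T_3)
= (3)²·0.8 + (4)²·13 + (1)²·14.8 = 230

230.0000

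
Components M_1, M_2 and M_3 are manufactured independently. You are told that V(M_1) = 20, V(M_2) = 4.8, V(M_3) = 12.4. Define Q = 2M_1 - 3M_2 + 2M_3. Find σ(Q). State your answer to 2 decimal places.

By independence, V(Q) = (2)²V(M_1) + (-3)²V(M_2) + (2)²V(M_3)
= (2)²·20 + (-3)²·4.8 + (2)²·12.4 = 172.8
σ(Q) = √172.8 ≈ 13.15

13.15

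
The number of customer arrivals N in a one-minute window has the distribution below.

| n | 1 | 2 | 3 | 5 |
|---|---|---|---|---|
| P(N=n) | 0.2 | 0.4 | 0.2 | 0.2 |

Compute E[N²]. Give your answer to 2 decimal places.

8.60

E[N²] = (1)²(0.2) + (2)²(0.4) + (3)²(0.2) + (5)²(0.2) = 8.6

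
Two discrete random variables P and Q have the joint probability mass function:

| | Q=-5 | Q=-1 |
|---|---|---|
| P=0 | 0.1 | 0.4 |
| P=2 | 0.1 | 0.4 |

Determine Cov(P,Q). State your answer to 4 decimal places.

0.0000

E[P] = 1,  E[Q] = -1.8
E[PQ] = -1.8
Cov(P,Q) = E[PQ] − E[P]E[Q] = -1.8 − (1)(-1.8) = 0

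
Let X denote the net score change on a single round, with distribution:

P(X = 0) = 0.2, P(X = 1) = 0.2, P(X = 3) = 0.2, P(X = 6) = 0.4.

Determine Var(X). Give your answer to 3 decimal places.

6.160

E[X] = (0)(0.2) + (1)(0.2) + (3)(0.2) + (6)(0.4) = 3.2
E[X²] = (0)²(0.2) + (1)²(0.2) + (3)²(0.2) + (6)²(0.4) = 16.4
Var(X) = E[X²] − (E[X])² = 16.4 − (3.2)² = 6.16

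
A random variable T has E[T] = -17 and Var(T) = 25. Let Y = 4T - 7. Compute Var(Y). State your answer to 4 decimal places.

Var(4T - 7) = (4)²·Var(T) = 16·25 = 400

400.0000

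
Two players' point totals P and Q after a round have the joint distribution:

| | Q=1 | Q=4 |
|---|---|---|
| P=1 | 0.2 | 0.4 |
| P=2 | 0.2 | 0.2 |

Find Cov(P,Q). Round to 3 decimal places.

E[P] = 1.4,  E[Q] = 2.8
E[PQ] = 3.8
Cov(P,Q) = E[PQ] − E[P]E[Q] = 3.8 − (1.4)(2.8) = -0.12

-0.120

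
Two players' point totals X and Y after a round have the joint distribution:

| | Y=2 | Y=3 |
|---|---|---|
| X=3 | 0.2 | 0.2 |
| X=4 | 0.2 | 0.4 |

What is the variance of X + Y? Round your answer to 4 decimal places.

0.5600

E[X] = 3.6,  E[Y] = 2.6,  E[XY] = 9.4
Var(X) = 13.2 − (3.6)² = 0.24;  Var(Y) = 7 − (2.6)² = 0.24
Cov(X,Y) = 9.4 − (3.6)(2.6) = 0.04
Var(X + Y) = (1)²·0.24 + (1)²·0.24 + 2·(1)·(1)·0.04 = 0.56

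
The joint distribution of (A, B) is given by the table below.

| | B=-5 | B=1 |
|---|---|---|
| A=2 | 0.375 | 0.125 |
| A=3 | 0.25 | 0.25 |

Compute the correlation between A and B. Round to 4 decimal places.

0.2582

E[A] = 2.5,  E[B] = -2.75
E[AB] = -6.5
Cov(A,B) = E[AB] − E[A]E[B] = -6.5 − (2.5)(-2.75) = 0.375
Var(A) = 0.25,  Var(B) = 8.4375
ρ = 0.375 / √(0.25·8.4375) ≈ 0.2582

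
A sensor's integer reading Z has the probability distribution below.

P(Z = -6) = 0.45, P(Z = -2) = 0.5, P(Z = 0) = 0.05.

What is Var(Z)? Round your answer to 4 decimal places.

E[Z] = (-6)(0.45) + (-2)(0.5) + (0)(0.05) = -3.7
E[Z²] = (-6)²(0.45) + (-2)²(0.5) + (0)²(0.05) = 18.2
Var(Z) = E[Z²] − (E[Z])² = 18.2 − (-3.7)² = 4.51

4.5100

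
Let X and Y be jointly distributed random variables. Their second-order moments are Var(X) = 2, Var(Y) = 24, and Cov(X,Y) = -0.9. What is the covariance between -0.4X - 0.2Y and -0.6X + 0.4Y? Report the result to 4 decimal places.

-1.4040

Cov(-0.4X - 0.2Y, -0.6X + 0.4Y) = (-0.4)(-0.6)Var(X) + (-0.2)(0.4)Var(Y) + [(-0.4)(0.4) + (-0.2)(-0.6)]Cov(X,Y)
= 0.24·2 + -0.08·24 + -0.04·-0.9 = -1.404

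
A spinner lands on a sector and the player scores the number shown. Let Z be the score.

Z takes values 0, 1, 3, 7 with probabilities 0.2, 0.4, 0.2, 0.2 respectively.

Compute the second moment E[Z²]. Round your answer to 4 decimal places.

12.0000

E[Z²] = (0)²(0.2) + (1)²(0.4) + (3)²(0.2) + (7)²(0.2) = 12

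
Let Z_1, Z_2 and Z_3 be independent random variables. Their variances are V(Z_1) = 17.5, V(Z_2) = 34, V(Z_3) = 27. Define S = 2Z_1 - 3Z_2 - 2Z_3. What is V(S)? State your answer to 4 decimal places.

By independence, V(S) = (2)²V(Z_1) + (-3)²V(Z_2) + (-2)²V(Z_3)
= (2)²·17.5 + (-3)²·34 + (-2)²·27 = 484

484.0000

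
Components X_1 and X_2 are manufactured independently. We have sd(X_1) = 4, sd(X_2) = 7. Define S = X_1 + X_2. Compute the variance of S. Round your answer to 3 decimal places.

65.000

var(X_1) = 16, var(X_2) = 49
By independence, var(S) = (1)²var(X_1) + (1)²var(X_2)
= (1)²·16 + (1)²·49 = 65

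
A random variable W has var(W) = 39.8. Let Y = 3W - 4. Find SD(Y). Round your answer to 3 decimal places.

18.926

var(3W - 4) = (3)²·39.8 = 358.2
SD(Y) = √358.2 ≈ 18.926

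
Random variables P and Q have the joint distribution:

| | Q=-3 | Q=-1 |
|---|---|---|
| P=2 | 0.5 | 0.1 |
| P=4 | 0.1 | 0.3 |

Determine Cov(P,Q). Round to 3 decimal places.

0.560

E[P] = 2.8,  E[Q] = -2.2
E[PQ] = -5.6
Cov(P,Q) = E[PQ] − E[P]E[Q] = -5.6 − (2.8)(-2.2) = 0.56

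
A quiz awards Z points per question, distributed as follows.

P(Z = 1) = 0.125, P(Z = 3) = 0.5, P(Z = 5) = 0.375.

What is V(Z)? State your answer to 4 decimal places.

E[Z] = (1)(0.125) + (3)(0.5) + (5)(0.375) = 3.5
E[Z²] = (1)²(0.125) + (3)²(0.5) + (5)²(0.375) = 14
V(Z) = E[Z²] − (E[Z])² = 14 − (3.5)² = 1.75

1.7500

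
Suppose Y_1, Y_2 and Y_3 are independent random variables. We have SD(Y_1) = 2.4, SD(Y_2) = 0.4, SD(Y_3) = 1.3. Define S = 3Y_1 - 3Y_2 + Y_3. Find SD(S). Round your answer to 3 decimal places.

var(Y_1) = 5.76, var(Y_2) = 0.16, var(Y_3) = 1.69
By independence, var(S) = (3)²var(Y_1) + (-3)²var(Y_2) + (1)²var(Y_3)
= (3)²·5.76 + (-3)²·0.16 + (1)²·1.69 = 54.97
SD(S) = √54.97 ≈ 7.414

7.414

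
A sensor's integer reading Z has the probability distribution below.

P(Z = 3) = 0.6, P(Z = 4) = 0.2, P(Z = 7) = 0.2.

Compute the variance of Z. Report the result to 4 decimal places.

E[Z] = (3)(0.6) + (4)(0.2) + (7)(0.2) = 4
E[Z²] = (3)²(0.6) + (4)²(0.2) + (7)²(0.2) = 18.4
V(Z) = E[Z²] − (E[Z])² = 18.4 − (4)² = 2.4

2.4000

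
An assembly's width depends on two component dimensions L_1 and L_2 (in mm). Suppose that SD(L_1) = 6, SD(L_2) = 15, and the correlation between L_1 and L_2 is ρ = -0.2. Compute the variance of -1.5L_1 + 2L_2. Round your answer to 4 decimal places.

V(L_1) = (6)² = 36;  V(L_2) = (15)² = 225
Cov(L_1,L_2) = ρ·SD(L_1)·SD(L_2) = -0.2·6·15 = -18
V(-1.5L_1 + 2L_2) = (-1.5)²·V(L_1) + (2)²·V(L_2) + 2·(-1.5)·(2)·Cov(L_1,L_2)
= 2.25·36 + 4·225 + -6·-18 = 1089

1089.0000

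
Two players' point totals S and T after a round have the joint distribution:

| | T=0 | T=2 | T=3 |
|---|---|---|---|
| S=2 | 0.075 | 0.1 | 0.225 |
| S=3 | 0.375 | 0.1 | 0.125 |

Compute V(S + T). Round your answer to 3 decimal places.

1.498

E[S] = 2.6,  E[T] = 1.45,  E[ST] = 3.475
V(S) = 7 − (2.6)² = 0.24;  V(T) = 3.95 − (1.45)² = 1.8475
Cov(S,T) = 3.475 − (2.6)(1.45) = -0.295
V(S + T) = (1)²·0.24 + (1)²·1.8475 + 2·(1)·(1)·-0.295 = 1.4975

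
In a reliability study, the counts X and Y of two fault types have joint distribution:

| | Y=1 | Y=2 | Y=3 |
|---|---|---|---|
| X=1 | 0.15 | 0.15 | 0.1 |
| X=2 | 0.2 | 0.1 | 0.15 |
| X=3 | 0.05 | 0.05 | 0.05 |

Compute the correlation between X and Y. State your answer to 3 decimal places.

0.043

E[X] = 1.75,  E[Y] = 1.9
E[XY] = 3.35
Cov(X,Y) = E[XY] − E[X]E[Y] = 3.35 − (1.75)(1.9) = 0.025
V(X) = 0.4875,  V(Y) = 0.69
ρ = 0.025 / √(0.4875·0.69) ≈ 0.043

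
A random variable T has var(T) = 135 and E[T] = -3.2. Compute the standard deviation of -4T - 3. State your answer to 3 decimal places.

46.476

var(-4T - 3) = (-4)²·135 = 2160
sd(-4T - 3) = √2160 ≈ 46.476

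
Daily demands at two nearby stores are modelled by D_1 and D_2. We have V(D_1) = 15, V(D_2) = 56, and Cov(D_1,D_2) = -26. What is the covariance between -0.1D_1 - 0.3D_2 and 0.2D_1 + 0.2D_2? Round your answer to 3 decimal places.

-1.580

Cov(-0.1D_1 - 0.3D_2, 0.2D_1 + 0.2D_2) = (-0.1)(0.2)V(D_1) + (-0.3)(0.2)V(D_2) + [(-0.1)(0.2) + (-0.3)(0.2)]Cov(D_1,D_2)
= -0.02·15 + -0.06·56 + -0.08·-26 = -1.58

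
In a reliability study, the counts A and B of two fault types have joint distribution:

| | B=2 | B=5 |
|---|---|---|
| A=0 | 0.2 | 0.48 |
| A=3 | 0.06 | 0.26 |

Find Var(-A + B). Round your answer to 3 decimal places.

3.272

E[A] = 0.96,  E[B] = 4.22,  E[AB] = 4.26
Var(A) = 2.88 − (0.96)² = 1.9584;  Var(B) = 19.54 − (4.22)² = 1.7316
Cov(A,B) = 4.26 − (0.96)(4.22) = 0.2088
Var(-A + B) = (-1)²·1.9584 + (1)²·1.7316 + 2·(-1)·(1)·0.2088 = 3.2724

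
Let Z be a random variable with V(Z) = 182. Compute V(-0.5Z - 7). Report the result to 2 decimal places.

45.50

V(-0.5Z - 7) = (-0.5)²·V(Z) = 0.25·182 = 45.5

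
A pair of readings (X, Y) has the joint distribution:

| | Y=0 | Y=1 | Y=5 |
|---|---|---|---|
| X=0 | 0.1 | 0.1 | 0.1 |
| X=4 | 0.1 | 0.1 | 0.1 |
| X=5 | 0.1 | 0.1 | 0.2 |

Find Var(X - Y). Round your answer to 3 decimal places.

8.490

E[X] = 3.2,  E[Y] = 2.3,  E[XY] = 7.9
Var(X) = 14.8 − (3.2)² = 4.56;  Var(Y) = 10.3 − (2.3)² = 5.01
cov(X,Y) = 7.9 − (3.2)(2.3) = 0.54
Var(X - Y) = (1)²·4.56 + (-1)²·5.01 + 2·(1)·(-1)·0.54 = 8.49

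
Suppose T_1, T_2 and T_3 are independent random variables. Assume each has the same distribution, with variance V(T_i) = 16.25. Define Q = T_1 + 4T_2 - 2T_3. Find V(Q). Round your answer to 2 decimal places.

By independence, V(Q) = (1)²V(T_1) + (4)²V(T_2) + (-2)²V(T_3)
= (1)²·16.25 + (4)²·16.25 + (-2)²·16.25 = 341.25

341.25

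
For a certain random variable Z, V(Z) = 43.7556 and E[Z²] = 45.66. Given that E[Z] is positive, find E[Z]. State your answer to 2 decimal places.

1.38

(E[Z])² = E[Z²] − V(Z) = 45.66 − 43.7556 = 1.9044
E[Z] = √1.9044 = 1.38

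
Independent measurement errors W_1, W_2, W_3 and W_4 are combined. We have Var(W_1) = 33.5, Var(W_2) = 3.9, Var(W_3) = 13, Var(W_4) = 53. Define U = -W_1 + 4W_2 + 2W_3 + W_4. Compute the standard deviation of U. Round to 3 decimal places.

14.174

By independence, Var(U) = (-1)²Var(W_1) + (4)²Var(W_2) + (2)²Var(W_3) + (1)²Var(W_4)
= (-1)²·33.5 + (4)²·3.9 + (2)²·13 + (1)²·53 = 200.9
SD(U) = √200.9 ≈ 14.174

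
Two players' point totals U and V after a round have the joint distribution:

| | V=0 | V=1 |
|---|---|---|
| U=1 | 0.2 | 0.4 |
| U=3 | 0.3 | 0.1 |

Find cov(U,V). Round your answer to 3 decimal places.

-0.200

E[U] = 1.8,  E[V] = 0.5
E[UV] = 0.7
cov(U,V) = E[UV] − E[U]E[V] = 0.7 − (1.8)(0.5) = -0.2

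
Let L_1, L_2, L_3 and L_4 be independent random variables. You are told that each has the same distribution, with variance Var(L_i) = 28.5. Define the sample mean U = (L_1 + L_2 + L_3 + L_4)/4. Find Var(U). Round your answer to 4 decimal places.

By independence, Var(U) = (0.25)²Var(L_1) + (0.25)²Var(L_2) + (0.25)²Var(L_3) + (0.25)²Var(L_4)
= (0.25)²·28.5 + (0.25)²·28.5 + (0.25)²·28.5 + (0.25)²·28.5 = 7.125

7.1250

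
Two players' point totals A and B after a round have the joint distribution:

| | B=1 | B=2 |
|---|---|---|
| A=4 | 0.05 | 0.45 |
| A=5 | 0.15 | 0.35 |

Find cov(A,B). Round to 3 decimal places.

-0.050

E[A] = 4.5,  E[B] = 1.8
E[AB] = 8.05
cov(A,B) = E[AB] − E[A]E[B] = 8.05 − (4.5)(1.8) = -0.05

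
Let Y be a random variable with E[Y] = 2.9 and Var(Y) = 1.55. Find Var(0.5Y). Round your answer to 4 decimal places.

Var(0.5Y) = (0.5)²·Var(Y) = 0.25·1.55 = 0.3875

0.3875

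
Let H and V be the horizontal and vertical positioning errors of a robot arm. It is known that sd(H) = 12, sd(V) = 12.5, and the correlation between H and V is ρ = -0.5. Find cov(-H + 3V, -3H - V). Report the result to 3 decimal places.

Var(H) = (12)² = 144;  Var(V) = (12.5)² = 156.25
cov(H,V) = ρ·sd(H)·sd(V) = -0.5·12·12.5 = -75
cov(-H + 3V, -3H - V) = (-1)(-3)Var(H) + (3)(-1)Var(V) + [(-1)(-1) + (3)(-3)]cov(H,V)
= 3·144 + -3·156.25 + -8·-75 = 563.25

563.250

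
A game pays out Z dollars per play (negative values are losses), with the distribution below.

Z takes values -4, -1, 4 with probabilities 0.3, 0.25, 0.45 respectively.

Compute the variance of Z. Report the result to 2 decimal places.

E[Z] = (-4)(0.3) + (-1)(0.25) + (4)(0.45) = 0.35
E[Z²] = (-4)²(0.3) + (-1)²(0.25) + (4)²(0.45) = 12.25
Var(Z) = E[Z²] − (E[Z])² = 12.25 − (0.35)² = 12.1275

12.13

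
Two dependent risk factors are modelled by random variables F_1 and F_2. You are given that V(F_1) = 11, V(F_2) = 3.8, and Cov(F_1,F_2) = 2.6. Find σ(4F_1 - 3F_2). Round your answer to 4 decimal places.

12.1573

V(4F_1 - 3F_2) = (4)²·V(F_1) + (-3)²·V(F_2) + 2·(4)·(-3)·Cov(F_1,F_2)
= 16·11 + 9·3.8 + -24·2.6 = 147.8
σ(4F_1 - 3F_2) = √147.8 ≈ 12.1573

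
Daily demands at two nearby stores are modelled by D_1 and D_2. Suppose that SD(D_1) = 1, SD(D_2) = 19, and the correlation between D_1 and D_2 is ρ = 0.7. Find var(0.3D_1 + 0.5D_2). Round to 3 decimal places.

94.330

var(D_1) = (1)² = 1;  var(D_2) = (19)² = 361
cov(D_1,D_2) = ρ·SD(D_1)·SD(D_2) = 0.7·1·19 = 13.3
var(0.3D_1 + 0.5D_2) = (0.3)²·var(D_1) + (0.5)²·var(D_2) + 2·(0.3)·(0.5)·cov(D_1,D_2)
= 0.09·1 + 0.25·361 + 0.3·13.3 = 94.33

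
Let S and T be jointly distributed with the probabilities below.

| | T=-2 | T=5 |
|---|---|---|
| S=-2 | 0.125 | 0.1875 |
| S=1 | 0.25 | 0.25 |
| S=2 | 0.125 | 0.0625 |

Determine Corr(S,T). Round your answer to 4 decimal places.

-0.1601

E[S] = 0.25,  E[T] = 1.5
E[ST] = -0.5
Cov(S,T) = E[ST] − E[S]E[T] = -0.5 − (0.25)(1.5) = -0.875
V(S) = 2.4375,  V(T) = 12.25
ρ = -0.875 / √(2.4375·12.25) ≈ -0.1601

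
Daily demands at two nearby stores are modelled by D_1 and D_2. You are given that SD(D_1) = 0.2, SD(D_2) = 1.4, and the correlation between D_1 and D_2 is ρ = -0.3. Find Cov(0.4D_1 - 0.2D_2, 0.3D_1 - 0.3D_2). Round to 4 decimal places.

0.1375

Var(D_1) = (0.2)² = 0.04;  Var(D_2) = (1.4)² = 1.96
Cov(D_1,D_2) = ρ·SD(D_1)·SD(D_2) = -0.3·0.2·1.4 = -0.084
Cov(0.4D_1 - 0.2D_2, 0.3D_1 - 0.3D_2) = (0.4)(0.3)Var(D_1) + (-0.2)(-0.3)Var(D_2) + [(0.4)(-0.3) + (-0.2)(0.3)]Cov(D_1,D_2)
= 0.12·0.04 + 0.06·1.96 + -0.18·-0.084 = 0.13752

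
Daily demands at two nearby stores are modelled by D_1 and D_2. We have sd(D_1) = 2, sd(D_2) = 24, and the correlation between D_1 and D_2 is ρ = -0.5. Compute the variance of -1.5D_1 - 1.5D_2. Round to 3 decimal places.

1197.000

V(D_1) = (2)² = 4;  V(D_2) = (24)² = 576
Cov(D_1,D_2) = ρ·sd(D_1)·sd(D_2) = -0.5·2·24 = -24
V(-1.5D_1 - 1.5D_2) = (-1.5)²·V(D_1) + (-1.5)²·V(D_2) + 2·(-1.5)·(-1.5)·Cov(D_1,D_2)
= 2.25·4 + 2.25·576 + 4.5·-24 = 1197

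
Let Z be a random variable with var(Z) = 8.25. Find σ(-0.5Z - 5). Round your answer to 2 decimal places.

1.44

var(-0.5Z - 5) = (-0.5)²·8.25 = 2.0625
σ(-0.5Z - 5) = √2.0625 ≈ 1.44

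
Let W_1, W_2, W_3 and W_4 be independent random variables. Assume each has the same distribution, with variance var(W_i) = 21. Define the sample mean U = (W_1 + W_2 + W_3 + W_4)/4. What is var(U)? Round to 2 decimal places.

5.25

By independence, var(U) = (0.25)²var(W_1) + (0.25)²var(W_2) + (0.25)²var(W_3) + (0.25)²var(W_4)
= (0.25)²·21 + (0.25)²·21 + (0.25)²·21 + (0.25)²·21 = 5.25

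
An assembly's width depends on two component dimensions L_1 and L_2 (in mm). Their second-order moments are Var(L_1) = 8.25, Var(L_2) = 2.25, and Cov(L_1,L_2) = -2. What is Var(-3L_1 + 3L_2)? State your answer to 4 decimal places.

130.5000

Var(-3L_1 + 3L_2) = (-3)²·Var(L_1) + (3)²·Var(L_2) + 2·(-3)·(3)·Cov(L_1,L_2)
= 9·8.25 + 9·2.25 + -18·-2 = 130.5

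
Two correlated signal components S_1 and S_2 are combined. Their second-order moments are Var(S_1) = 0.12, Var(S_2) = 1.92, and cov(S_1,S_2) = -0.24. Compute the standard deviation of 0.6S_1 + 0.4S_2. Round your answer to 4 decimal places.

0.4850

Var(0.6S_1 + 0.4S_2) = (0.6)²·Var(S_1) + (0.4)²·Var(S_2) + 2·(0.6)·(0.4)·cov(S_1,S_2)
= 0.36·0.12 + 0.16·1.92 + 0.48·-0.24 = 0.2352
σ(0.6S_1 + 0.4S_2) = √0.2352 ≈ 0.4850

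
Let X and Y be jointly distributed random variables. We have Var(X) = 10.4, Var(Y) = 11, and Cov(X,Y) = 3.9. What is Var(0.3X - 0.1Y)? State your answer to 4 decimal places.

Var(0.3X - 0.1Y) = (0.3)²·Var(X) + (-0.1)²·Var(Y) + 2·(0.3)·(-0.1)·Cov(X,Y)
= 0.09·10.4 + 0.01·11 + -0.06·3.9 = 0.812

0.8120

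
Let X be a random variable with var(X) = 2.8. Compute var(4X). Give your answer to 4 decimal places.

44.8000

var(4X) = (4)²·var(X) = 16·2.8 = 44.8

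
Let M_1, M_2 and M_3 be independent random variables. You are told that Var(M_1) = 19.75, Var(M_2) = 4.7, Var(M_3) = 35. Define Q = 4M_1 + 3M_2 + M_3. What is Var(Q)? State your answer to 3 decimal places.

393.300

By independence, Var(Q) = (4)²Var(M_1) + (3)²Var(M_2) + (1)²Var(M_3)
= (4)²·19.75 + (3)²·4.7 + (1)²·35 = 393.3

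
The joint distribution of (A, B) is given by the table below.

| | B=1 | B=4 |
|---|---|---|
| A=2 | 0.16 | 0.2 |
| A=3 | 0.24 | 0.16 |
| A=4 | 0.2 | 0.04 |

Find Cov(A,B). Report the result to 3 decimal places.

-0.336

E[A] = 2.88,  E[B] = 2.2
E[AB] = 6
Cov(A,B) = E[AB] − E[A]E[B] = 6 − (2.88)(2.2) = -0.336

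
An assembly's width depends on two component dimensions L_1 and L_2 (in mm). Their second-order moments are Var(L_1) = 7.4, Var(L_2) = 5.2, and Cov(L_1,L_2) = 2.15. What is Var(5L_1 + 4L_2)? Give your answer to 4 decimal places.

Var(5L_1 + 4L_2) = (5)²·Var(L_1) + (4)²·Var(L_2) + 2·(5)·(4)·Cov(L_1,L_2)
= 25·7.4 + 16·5.2 + 40·2.15 = 354.2

354.2000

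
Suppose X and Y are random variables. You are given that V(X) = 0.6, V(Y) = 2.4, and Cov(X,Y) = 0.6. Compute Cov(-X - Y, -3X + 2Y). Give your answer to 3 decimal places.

Cov(-X - Y, -3X + 2Y) = (-1)(-3)V(X) + (-1)(2)V(Y) + [(-1)(2) + (-1)(-3)]Cov(X,Y)
= 3·0.6 + -2·2.4 + 1·0.6 = -2.4

-2.400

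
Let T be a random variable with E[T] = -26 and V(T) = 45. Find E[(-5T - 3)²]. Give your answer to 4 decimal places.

E[-5T - 3] = -5·-26 − 3 = 127
V(-5T - 3) = (-5)²·45 = 1125
E[(-5T - 3)²] = V((-5T - 3)) + (E[(-5T - 3)])² = 1125 + (127)² = 17254

17254.0000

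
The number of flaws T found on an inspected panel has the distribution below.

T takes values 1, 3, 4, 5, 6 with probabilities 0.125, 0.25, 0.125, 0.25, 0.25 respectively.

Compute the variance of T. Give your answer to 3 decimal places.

2.609

E[T] = (1)(0.125) + (3)(0.25) + (4)(0.125) + (5)(0.25) + (6)(0.25) = 4.125
E[T²] = (1)²(0.125) + (3)²(0.25) + (4)²(0.125) + (5)²(0.25) + (6)²(0.25) = 19.625
Var(T) = E[T²] − (E[T])² = 19.625 − (4.125)² = 2.609375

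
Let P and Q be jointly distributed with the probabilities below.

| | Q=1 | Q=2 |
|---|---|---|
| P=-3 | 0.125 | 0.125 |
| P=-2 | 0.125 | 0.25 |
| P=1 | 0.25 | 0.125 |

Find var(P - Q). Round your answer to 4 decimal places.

E[P] = -1.125,  E[Q] = 1.5,  E[PQ] = -1.875
var(P) = 4.125 − (-1.125)² = 2.859375;  var(Q) = 2.5 − (1.5)² = 0.25
cov(P,Q) = -1.875 − (-1.125)(1.5) = -0.1875
var(P - Q) = (1)²·2.859375 + (-1)²·0.25 + 2·(1)·(-1)·-0.1875 = 3.484375

3.4844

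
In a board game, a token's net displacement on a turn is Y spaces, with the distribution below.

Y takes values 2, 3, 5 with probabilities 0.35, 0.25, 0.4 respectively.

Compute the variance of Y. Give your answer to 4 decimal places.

E[Y] = (2)(0.35) + (3)(0.25) + (5)(0.4) = 3.45
E[Y²] = (2)²(0.35) + (3)²(0.25) + (5)²(0.4) = 13.65
V(Y) = E[Y²] − (E[Y])² = 13.65 − (3.45)² = 1.7475

1.7475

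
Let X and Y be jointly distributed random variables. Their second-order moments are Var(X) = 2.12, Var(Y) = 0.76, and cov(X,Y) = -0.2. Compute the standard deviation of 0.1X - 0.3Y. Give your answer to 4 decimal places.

0.3187

Var(0.1X - 0.3Y) = (0.1)²·Var(X) + (-0.3)²·Var(Y) + 2·(0.1)·(-0.3)·cov(X,Y)
= 0.01·2.12 + 0.09·0.76 + -0.06·-0.2 = 0.1016
σ(0.1X - 0.3Y) = √0.1016 ≈ 0.3187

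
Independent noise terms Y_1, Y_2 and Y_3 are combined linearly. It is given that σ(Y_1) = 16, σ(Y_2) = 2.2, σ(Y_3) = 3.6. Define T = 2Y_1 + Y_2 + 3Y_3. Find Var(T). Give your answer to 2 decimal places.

Var(Y_1) = 256, Var(Y_2) = 4.84, Var(Y_3) = 12.96
By independence, Var(T) = (2)²Var(Y_1) + (1)²Var(Y_2) + (3)²Var(Y_3)
= (2)²·256 + (1)²·4.84 + (3)²·12.96 = 1145.48

1145.48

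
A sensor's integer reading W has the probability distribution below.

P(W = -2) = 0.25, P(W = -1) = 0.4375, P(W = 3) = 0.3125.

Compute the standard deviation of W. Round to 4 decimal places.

E[W] = (-2)(0.25) + (-1)(0.4375) + (3)(0.3125) = 0
E[W²] = (-2)²(0.25) + (-1)²(0.4375) + (3)²(0.3125) = 4.25
V(W) = E[W²] − (E[W])² = 4.25 − (0)² = 4.25
SD(W) = √4.25 ≈ 2.0616

2.0616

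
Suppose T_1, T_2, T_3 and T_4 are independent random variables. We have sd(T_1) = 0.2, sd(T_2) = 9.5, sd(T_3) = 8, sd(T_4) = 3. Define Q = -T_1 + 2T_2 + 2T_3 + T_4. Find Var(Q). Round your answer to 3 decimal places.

Var(T_1) = 0.04, Var(T_2) = 90.25, Var(T_3) = 64, Var(T_4) = 9
By independence, Var(Q) = (-1)²Var(T_1) + (2)²Var(T_2) + (2)²Var(T_3) + (1)²Var(T_4)
= (-1)²·0.04 + (2)²·90.25 + (2)²·64 + (1)²·9 = 626.04

626.040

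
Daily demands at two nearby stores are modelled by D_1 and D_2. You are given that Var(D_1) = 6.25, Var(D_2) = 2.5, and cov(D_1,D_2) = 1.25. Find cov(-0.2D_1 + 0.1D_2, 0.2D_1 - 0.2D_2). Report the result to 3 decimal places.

cov(-0.2D_1 + 0.1D_2, 0.2D_1 - 0.2D_2) = (-0.2)(0.2)Var(D_1) + (0.1)(-0.2)Var(D_2) + [(-0.2)(-0.2) + (0.1)(0.2)]cov(D_1,D_2)
= -0.04·6.25 + -0.02·2.5 + 0.06·1.25 = -0.225

-0.225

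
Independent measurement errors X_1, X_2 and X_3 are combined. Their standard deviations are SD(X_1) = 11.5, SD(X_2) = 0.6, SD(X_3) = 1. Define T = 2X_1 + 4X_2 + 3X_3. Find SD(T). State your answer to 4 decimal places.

23.3187

V(X_1) = 132.25, V(X_2) = 0.36, V(X_3) = 1
By independence, V(T) = (2)²V(X_1) + (4)²V(X_2) + (3)²V(X_3)
= (2)²·132.25 + (4)²·0.36 + (3)²·1 = 543.76
SD(T) = √543.76 ≈ 23.3187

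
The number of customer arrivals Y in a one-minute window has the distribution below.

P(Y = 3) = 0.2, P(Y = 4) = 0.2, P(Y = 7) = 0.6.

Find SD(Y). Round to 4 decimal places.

1.7436

E[Y] = (3)(0.2) + (4)(0.2) + (7)(0.6) = 5.6
E[Y²] = (3)²(0.2) + (4)²(0.2) + (7)²(0.6) = 34.4
V(Y) = E[Y²] − (E[Y])² = 34.4 − (5.6)² = 3.04
SD(Y) = √3.04 ≈ 1.7436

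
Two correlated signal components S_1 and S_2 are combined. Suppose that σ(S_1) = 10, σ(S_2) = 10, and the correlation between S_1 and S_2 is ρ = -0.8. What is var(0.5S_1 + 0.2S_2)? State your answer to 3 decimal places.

13.000

var(S_1) = (10)² = 100;  var(S_2) = (10)² = 100
Cov(S_1,S_2) = ρ·σ(S_1)·σ(S_2) = -0.8·10·10 = -80
var(0.5S_1 + 0.2S_2) = (0.5)²·var(S_1) + (0.2)²·var(S_2) + 2·(0.5)·(0.2)·Cov(S_1,S_2)
= 0.25·100 + 0.04·100 + 0.2·-80 = 13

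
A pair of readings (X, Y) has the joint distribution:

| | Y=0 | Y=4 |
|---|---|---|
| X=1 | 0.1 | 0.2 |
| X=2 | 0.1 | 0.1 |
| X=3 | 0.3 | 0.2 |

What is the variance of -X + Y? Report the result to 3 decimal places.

5.560

E[X] = 2.2,  E[Y] = 2,  E[XY] = 4
V(X) = 5.6 − (2.2)² = 0.76;  V(Y) = 8 − (2)² = 4
cov(X,Y) = 4 − (2.2)(2) = -0.4
V(-X + Y) = (-1)²·0.76 + (1)²·4 + 2·(-1)·(1)·-0.4 = 5.56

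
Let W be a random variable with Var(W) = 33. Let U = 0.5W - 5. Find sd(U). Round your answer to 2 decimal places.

Var(0.5W - 5) = (0.5)²·33 = 8.25
sd(U) = √8.25 ≈ 2.87

2.87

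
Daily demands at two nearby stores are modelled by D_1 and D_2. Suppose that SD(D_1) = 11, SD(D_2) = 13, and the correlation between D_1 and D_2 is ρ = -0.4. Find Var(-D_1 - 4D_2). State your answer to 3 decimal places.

Var(D_1) = (11)² = 121;  Var(D_2) = (13)² = 169
Cov(D_1,D_2) = ρ·SD(D_1)·SD(D_2) = -0.4·11·13 = -57.2
Var(-D_1 - 4D_2) = (-1)²·Var(D_1) + (-4)²·Var(D_2) + 2·(-1)·(-4)·Cov(D_1,D_2)
= 1·121 + 16·169 + 8·-57.2 = 2367.4

2367.400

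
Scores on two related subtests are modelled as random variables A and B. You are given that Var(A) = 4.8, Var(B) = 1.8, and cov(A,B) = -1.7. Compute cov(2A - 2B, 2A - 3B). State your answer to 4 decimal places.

cov(2A - 2B, 2A - 3B) = (2)(2)Var(A) + (-2)(-3)Var(B) + [(2)(-3) + (-2)(2)]cov(A,B)
= 4·4.8 + 6·1.8 + -10·-1.7 = 47

47.0000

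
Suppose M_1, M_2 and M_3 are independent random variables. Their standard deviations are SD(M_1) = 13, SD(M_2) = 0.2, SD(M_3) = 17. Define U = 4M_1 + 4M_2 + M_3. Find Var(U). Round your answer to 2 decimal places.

2993.64

Var(M_1) = 169, Var(M_2) = 0.04, Var(M_3) = 289
By independence, Var(U) = (4)²Var(M_1) + (4)²Var(M_2) + (1)²Var(M_3)
= (4)²·169 + (4)²·0.04 + (1)²·289 = 2993.64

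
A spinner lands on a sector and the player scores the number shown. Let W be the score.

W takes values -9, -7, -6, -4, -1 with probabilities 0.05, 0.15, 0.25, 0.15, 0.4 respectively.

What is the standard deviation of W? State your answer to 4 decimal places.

E[W] = (-9)(0.05) + (-7)(0.15) + (-6)(0.25) + (-4)(0.15) + (-1)(0.4) = -4
E[W²] = (-9)²(0.05) + (-7)²(0.15) + (-6)²(0.25) + (-4)²(0.15) + (-1)²(0.4) = 23.2
var(W) = E[W²] − (E[W])² = 23.2 − (-4)² = 7.2
sd(W) = √7.2 ≈ 2.6833

2.6833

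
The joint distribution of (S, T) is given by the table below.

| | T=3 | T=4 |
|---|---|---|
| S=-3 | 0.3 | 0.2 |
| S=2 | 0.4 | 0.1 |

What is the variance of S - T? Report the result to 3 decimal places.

6.960

E[S] = -0.5,  E[T] = 3.3,  E[ST] = -1.9
Var(S) = 6.5 − (-0.5)² = 6.25;  Var(T) = 11.1 − (3.3)² = 0.21
Cov(S,T) = -1.9 − (-0.5)(3.3) = -0.25
Var(S - T) = (1)²·6.25 + (-1)²·0.21 + 2·(1)·(-1)·-0.25 = 6.96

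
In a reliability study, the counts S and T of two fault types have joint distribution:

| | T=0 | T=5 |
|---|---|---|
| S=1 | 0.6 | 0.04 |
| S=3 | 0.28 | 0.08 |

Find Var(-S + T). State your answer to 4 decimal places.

2.8256

E[S] = 1.72,  E[T] = 0.6,  E[ST] = 1.4
Var(S) = 3.88 − (1.72)² = 0.9216;  Var(T) = 3 − (0.6)² = 2.64
Cov(S,T) = 1.4 − (1.72)(0.6) = 0.368
Var(-S + T) = (-1)²·0.9216 + (1)²·2.64 + 2·(-1)·(1)·0.368 = 2.8256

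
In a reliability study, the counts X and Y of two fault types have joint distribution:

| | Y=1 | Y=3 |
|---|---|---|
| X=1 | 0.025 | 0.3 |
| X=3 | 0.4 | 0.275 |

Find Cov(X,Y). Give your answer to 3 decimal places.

E[X] = 2.35,  E[Y] = 2.15
E[XY] = 4.6
Cov(X,Y) = E[XY] − E[X]E[Y] = 4.6 − (2.35)(2.15) = -0.4525

-0.453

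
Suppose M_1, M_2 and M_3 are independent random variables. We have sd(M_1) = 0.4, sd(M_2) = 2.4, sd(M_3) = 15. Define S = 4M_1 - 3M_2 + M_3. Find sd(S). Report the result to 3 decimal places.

V(M_1) = 0.16, V(M_2) = 5.76, V(M_3) = 225
By independence, V(S) = (4)²V(M_1) + (-3)²V(M_2) + (1)²V(M_3)
= (4)²·0.16 + (-3)²·5.76 + (1)²·225 = 279.4
sd(S) = √279.4 ≈ 16.715

16.715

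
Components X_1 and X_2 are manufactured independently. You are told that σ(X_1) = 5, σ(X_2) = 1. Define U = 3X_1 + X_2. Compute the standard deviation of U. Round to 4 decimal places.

15.0333

Var(X_1) = 25, Var(X_2) = 1
By independence, Var(U) = (3)²Var(X_1) + (1)²Var(X_2)
= (3)²·25 + (1)²·1 = 226
σ(U) = √226 ≈ 15.0333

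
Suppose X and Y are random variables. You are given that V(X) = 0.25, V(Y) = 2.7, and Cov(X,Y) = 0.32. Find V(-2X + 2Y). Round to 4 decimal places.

V(-2X + 2Y) = (-2)²·V(X) + (2)²·V(Y) + 2·(-2)·(2)·Cov(X,Y)
= 4·0.25 + 4·2.7 + -8·0.32 = 9.24

9.2400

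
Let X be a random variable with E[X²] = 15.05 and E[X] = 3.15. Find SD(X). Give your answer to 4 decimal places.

2.2644

var(X) = 15.05 − (3.15)² = 5.1275
SD(X) = √5.1275 ≈ 2.2644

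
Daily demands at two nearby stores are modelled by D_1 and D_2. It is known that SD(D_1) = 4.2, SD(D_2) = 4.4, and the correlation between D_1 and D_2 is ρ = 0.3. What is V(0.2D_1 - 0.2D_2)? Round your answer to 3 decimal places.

V(D_1) = (4.2)² = 17.64;  V(D_2) = (4.4)² = 19.36
Cov(D_1,D_2) = ρ·SD(D_1)·SD(D_2) = 0.3·4.2·4.4 = 5.544
V(0.2D_1 - 0.2D_2) = (0.2)²·V(D_1) + (-0.2)²·V(D_2) + 2·(0.2)·(-0.2)·Cov(D_1,D_2)
= 0.04·17.64 + 0.04·19.36 + -0.08·5.544 = 1.03648

1.036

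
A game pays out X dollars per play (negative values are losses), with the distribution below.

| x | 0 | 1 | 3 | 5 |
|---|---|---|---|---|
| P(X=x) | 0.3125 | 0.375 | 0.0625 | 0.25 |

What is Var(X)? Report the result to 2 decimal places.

3.90

E[X] = (0)(0.3125) + (1)(0.375) + (3)(0.0625) + (5)(0.25) = 1.8125
E[X²] = (0)²(0.3125) + (1)²(0.375) + (3)²(0.0625) + (5)²(0.25) = 7.1875
Var(X) = E[X²] − (E[X])² = 7.1875 − (1.8125)² = 3.90234375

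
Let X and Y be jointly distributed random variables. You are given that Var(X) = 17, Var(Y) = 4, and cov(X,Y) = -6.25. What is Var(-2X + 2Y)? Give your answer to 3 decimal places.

Var(-2X + 2Y) = (-2)²·Var(X) + (2)²·Var(Y) + 2·(-2)·(2)·cov(X,Y)
= 4·17 + 4·4 + -8·-6.25 = 134

134.000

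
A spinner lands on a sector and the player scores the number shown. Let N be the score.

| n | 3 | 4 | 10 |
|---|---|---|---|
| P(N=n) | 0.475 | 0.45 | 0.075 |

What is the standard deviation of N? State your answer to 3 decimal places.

E[N] = (3)(0.475) + (4)(0.45) + (10)(0.075) = 3.975
E[N²] = (3)²(0.475) + (4)²(0.45) + (10)²(0.075) = 18.975
Var(N) = E[N²] − (E[N])² = 18.975 − (3.975)² = 3.174375
sd(N) = √3.174375 ≈ 1.782

1.782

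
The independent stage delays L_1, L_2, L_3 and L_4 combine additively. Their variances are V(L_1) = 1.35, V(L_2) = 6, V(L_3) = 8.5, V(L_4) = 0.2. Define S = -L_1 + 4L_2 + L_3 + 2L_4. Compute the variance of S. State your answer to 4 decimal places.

106.6500

By independence, V(S) = (-1)²V(L_1) + (4)²V(L_2) + (1)²V(L_3) + (2)²V(L_4)
= (-1)²·1.35 + (4)²·6 + (1)²·8.5 + (2)²·0.2 = 106.65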